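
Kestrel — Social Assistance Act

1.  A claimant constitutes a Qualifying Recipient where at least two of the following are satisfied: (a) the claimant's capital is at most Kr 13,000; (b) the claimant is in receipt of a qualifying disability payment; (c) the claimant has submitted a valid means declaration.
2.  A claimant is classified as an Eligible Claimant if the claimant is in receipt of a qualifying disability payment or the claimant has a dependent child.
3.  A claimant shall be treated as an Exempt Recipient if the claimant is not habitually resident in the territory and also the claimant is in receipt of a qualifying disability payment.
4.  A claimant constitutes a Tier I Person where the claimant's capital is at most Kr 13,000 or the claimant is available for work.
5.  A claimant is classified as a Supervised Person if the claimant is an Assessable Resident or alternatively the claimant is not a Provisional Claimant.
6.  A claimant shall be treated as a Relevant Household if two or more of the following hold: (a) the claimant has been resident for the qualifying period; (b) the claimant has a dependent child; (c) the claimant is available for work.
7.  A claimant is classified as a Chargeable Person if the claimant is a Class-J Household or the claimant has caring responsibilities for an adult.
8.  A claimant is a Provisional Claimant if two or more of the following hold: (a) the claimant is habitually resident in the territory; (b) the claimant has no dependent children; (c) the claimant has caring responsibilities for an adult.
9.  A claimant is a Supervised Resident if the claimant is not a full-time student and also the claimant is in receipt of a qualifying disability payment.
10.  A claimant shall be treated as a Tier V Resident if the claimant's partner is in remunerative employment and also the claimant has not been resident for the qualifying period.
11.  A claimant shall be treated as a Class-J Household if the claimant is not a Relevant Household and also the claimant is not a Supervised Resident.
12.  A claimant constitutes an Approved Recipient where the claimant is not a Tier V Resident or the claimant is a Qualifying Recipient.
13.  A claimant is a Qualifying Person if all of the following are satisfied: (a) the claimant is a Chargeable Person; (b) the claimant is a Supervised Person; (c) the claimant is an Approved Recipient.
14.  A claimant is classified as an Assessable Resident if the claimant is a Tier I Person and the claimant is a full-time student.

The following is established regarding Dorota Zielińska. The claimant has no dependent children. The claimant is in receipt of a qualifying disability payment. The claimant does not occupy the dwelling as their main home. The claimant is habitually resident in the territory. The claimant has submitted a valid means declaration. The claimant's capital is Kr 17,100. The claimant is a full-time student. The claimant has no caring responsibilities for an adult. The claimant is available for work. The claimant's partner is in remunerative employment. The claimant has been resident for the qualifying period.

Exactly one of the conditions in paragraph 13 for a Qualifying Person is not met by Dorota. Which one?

paragraph 6 — Relevant Household: the claimant has been resident for the qualifying period? yes; the claimant has a dependent child? no; the claimant is available for work? yes — 2 of 3 hold (need ≥2) → satisfied.
paragraph 9 — Supervised Resident: [the claimant is not a full-time student? no] AND [the claimant is in receipt of a qualifying disability payment? yes] → not satisfied.
paragraph 11 — Class-J Household: [not a Relevant Household (paragraph 6)? no] AND [not a Supervised Resident (paragraph 9)? yes] → not satisfied.
paragraph 7 — Chargeable Person: [Class-J Household (paragraph 11)? no] OR [the claimant has caring responsibilities for an adult? no] → not satisfied.
paragraph 4 — Tier I Person: [claimant's capital: Kr 17,100 ≤ Kr 13,000? no] OR [the claimant is available for work? yes] → satisfied.
paragraph 14 — Assessable Resident: [Tier I Person (paragraph 4)? yes] AND [the claimant is a full-time student? yes] → satisfied.
paragraph 8 — Provisional Claimant: the claimant is habitually resident in the territory? yes; the claimant has no dependent children? yes; the claimant has caring responsibilities for an adult? no — 2 of 3 hold (need ≥2) → satisfied.
paragraph 5 — Supervised Person: [Assessable Resident (paragraph 14)? yes] OR [not a Provisional Claimant (paragraph 8)? no] → satisfied.
paragraph 10 — Tier V Resident: [the claimant's partner is in remunerative employment? yes] AND [the claimant has not been resident for the qualifying period? no] → not satisfied.
paragraph 1 — Qualifying Recipient: claimant's capital: Kr 17,100 ≤ Kr 13,000? no; the claimant is in receipt of a qualifying disability payment? yes; the claimant has submitted a valid means declaration? yes — 2 of 3 hold (need ≥2) → satisfied.
paragraph 12 — Approved Recipient: [not a Tier V Resident (paragraph 10)? yes] OR [Qualifying Recipient (paragraph 1)? yes] → satisfied.
paragraph 13 — Qualifying Person: [Chargeable Person (paragraph 7)? no] AND [Supervised Person (paragraph 5)? yes] AND [Approved Recipient (paragraph 12)? yes] → not satisfied.

Chargeable Person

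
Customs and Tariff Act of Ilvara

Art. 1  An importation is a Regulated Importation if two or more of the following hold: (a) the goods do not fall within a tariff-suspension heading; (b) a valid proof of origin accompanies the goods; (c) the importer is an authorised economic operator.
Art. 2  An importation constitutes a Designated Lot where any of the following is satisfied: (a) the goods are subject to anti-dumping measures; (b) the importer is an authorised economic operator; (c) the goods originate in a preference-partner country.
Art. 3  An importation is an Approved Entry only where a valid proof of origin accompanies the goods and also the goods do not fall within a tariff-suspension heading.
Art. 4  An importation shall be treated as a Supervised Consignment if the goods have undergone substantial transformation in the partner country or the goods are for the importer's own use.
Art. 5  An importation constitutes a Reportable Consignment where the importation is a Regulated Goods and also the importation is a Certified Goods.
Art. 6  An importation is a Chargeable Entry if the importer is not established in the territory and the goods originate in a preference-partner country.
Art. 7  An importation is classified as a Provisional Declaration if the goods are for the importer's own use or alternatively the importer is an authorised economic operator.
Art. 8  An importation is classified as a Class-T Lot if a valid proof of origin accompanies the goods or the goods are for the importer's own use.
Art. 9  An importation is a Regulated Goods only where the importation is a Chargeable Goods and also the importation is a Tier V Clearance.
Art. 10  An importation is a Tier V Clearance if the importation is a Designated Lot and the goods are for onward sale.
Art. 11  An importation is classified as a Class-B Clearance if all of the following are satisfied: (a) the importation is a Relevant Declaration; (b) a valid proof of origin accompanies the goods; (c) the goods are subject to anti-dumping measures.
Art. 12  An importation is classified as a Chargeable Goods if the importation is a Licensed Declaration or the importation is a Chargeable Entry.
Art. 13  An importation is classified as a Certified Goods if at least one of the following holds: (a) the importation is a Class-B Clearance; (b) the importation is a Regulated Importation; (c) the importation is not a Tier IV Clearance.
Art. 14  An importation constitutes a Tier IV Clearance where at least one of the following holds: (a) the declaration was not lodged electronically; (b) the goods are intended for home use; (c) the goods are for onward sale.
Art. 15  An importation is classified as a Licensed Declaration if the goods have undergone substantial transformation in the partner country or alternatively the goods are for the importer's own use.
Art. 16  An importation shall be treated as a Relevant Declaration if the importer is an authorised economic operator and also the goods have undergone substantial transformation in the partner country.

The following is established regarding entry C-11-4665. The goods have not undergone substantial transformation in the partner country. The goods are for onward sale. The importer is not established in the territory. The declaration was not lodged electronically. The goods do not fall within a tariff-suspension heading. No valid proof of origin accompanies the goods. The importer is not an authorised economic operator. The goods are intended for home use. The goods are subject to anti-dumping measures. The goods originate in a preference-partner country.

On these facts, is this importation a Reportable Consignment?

article 15 — Licensed Declaration: [the goods have undergone substantial transformation in the partner country? no] OR [the goods are for the importer's own use? no] → not satisfied.
article 6 — Chargeable Entry: [the importer is not established in the territory? yes] AND [the goods originate in a preference-partner country? yes] → satisfied.
article 12 — Chargeable Goods: [Licensed Declaration (article 15)? no] OR [Chargeable Entry (article 6)? yes] → satisfied.
article 2 — Designated Lot: [the goods are subject to anti-dumping measures? yes] OR [the importer is an authorised economic operator? no] OR [the goods originate in a preference-partner country? yes] → satisfied.
article 10 — Tier V Clearance: [Designated Lot (article 2)? yes] AND [the goods are for onward sale? yes] → satisfied.
article 9 — Regulated Goods: [Chargeable Goods (article 12)? yes] AND [Tier V Clearance (article 10)? yes] → satisfied.
article 16 — Relevant Declaration: [the importer is an authorised economic operator? no] AND [the goods have undergone substantial transformation in the partner country? no] → not satisfied.
article 11 — Class-B Clearance: [Relevant Declaration (article 16)? no] AND [a valid proof of origin accompanies the goods? no] AND [the goods are subject to anti-dumping measures? yes] → not satisfied.
article 1 — Regulated Importation: the goods do not fall within a tariff-suspension heading? yes; a valid proof of origin accompanies the goods? no; the importer is an authorised economic operator? no — 1 of 3 hold (need ≥2) → not satisfied.
article 14 — Tier IV Clearance: [the declaration was not lodged electronically? yes] OR [the goods are intended for home use? yes] OR [the goods are for onward sale? yes] → satisfied.
article 13 — Certified Goods: [Class-B Clearance (article 11)? no] OR [Regulated Importation (article 1)? no] OR [not a Tier IV Clearance (article 14)? no] → not satisfied.
article 5 — Reportable Consignment: [Regulated Goods (article 9)? yes] AND [Certified Goods (article 13)? no] → not satisfied.

No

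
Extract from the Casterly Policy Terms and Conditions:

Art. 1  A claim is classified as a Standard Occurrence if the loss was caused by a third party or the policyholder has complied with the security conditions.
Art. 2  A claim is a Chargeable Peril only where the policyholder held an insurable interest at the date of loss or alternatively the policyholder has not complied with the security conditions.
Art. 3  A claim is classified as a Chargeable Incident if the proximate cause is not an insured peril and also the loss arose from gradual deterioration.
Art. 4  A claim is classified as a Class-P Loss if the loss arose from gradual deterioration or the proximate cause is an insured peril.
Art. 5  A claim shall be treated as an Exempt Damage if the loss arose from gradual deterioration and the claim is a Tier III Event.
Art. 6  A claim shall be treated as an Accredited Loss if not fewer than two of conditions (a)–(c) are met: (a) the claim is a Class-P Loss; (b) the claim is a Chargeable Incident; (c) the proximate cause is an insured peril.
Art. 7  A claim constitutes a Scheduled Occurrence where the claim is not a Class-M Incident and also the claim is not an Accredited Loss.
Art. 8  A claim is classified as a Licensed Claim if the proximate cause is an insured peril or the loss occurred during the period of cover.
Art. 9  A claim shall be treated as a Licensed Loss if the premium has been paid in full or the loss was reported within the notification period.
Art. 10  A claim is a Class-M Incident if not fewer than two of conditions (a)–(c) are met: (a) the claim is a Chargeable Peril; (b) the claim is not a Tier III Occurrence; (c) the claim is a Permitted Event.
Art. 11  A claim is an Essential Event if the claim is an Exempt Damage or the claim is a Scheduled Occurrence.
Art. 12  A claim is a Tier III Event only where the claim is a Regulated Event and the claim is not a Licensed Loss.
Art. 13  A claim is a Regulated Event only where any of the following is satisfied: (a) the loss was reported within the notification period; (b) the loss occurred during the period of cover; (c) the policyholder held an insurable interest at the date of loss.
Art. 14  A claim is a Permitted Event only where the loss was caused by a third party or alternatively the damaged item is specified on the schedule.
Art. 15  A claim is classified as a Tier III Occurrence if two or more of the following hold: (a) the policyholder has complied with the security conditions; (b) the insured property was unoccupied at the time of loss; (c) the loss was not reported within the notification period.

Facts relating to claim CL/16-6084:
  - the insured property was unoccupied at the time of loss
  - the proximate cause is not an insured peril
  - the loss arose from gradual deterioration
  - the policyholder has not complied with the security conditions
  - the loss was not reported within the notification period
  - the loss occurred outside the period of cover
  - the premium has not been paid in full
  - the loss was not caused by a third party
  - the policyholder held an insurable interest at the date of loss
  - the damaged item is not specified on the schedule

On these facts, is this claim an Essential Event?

Under article 13: the loss was reported within the notification period? no; or the loss occurred during the period of cover? no; or the policyholder held an insurable interest at the date of loss? yes. So the claim is a Regulated Event.
Under article 9: the premium has been paid in full? no; or the loss was reported within the notification period? no. So the claim is not a Licensed Loss.
Under article 12: Regulated Event (article 13)? yes; and not a Licensed Loss (article 9)? yes. So the claim is a Tier III Event.
Under article 5: the loss arose from gradual deterioration? yes; and Tier III Event (article 12)? yes. So the claim is an Exempt Damage.
Under article 2: the policyholder held an insurable interest at the date of loss? yes; or the policyholder has not complied with the security conditions? yes. So the claim is a Chargeable Peril.
Under article 15: the policyholder has complied with the security conditions? no; the insured property was unoccupied at the time of loss? yes; the loss was not reported within the notification period? yes — 2 of 3 hold (need ≥2) → satisfied.
Under article 14: the loss was caused by a third party? no; or the damaged item is specified on the schedule? no. So the claim is not a Permitted Event.
Under article 10: Chargeable Peril (article 2)? yes; not a Tier III Occurrence (article 15)? no; Permitted Event (article 14)? no — 1 of 3 hold (need ≥2) → not satisfied.
Under article 4: the loss arose from gradual deterioration? yes; or the proximate cause is an insured peril? no. So the claim is a Class-P Loss.
Under article 3: the proximate cause is not an insured peril? yes; and the loss arose from gradual deterioration? yes. So the claim is a Chargeable Incident.
Under article 6: Class-P Loss (article 4)? yes; Chargeable Incident (article 3)? yes; the proximate cause is an insured peril? no — 2 of 3 hold (need ≥2) → satisfied.
Under article 7: not a Class-M Incident (article 10)? yes; and not an Accredited Loss (article 6)? no. So the claim is not a Scheduled Occurrence.
Under article 11: Exempt Damage (article 5)? yes; or Scheduled Occurrence (article 7)? no. So the claim is an Essential Event.

Yes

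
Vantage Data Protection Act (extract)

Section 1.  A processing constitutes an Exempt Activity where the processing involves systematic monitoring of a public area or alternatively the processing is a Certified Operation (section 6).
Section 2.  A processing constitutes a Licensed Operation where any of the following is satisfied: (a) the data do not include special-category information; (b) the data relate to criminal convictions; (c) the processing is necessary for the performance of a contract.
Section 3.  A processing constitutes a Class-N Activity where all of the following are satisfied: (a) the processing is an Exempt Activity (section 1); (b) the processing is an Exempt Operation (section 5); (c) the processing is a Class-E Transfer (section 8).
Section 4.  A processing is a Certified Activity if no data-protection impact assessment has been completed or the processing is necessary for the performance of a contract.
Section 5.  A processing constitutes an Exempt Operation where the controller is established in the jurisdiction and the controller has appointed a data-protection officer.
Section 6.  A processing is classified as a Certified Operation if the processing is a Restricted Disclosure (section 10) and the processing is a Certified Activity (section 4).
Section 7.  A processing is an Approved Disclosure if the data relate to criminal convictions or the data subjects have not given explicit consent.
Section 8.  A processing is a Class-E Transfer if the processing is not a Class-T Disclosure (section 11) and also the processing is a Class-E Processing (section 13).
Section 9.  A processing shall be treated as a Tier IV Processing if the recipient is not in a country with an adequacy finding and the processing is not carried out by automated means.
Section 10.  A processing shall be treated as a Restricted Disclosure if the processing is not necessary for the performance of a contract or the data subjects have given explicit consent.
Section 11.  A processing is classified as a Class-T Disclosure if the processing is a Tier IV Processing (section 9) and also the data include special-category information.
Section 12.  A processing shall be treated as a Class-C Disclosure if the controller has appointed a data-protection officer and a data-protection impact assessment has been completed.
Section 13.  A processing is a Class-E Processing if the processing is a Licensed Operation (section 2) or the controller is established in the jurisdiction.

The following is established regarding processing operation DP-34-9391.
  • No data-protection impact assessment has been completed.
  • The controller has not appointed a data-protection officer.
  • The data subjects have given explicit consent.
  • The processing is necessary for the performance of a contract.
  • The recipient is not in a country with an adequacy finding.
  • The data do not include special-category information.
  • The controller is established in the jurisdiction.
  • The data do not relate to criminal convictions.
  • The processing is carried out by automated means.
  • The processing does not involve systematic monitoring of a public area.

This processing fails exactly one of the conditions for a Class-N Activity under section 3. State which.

section 10 — Restricted Disclosure: [the processing is not necessary for the performance of a contract? no] OR [the data subjects have given explicit consent? yes] → satisfied.
section 4 — Certified Activity: [no data-protection impact assessment has been completed? yes] OR [the processing is necessary for the performance of a contract? yes] → satisfied.
section 6 — Certified Operation: [Restricted Disclosure (section 10)? yes] AND [Certified Activity (section 4)? yes] → satisfied.
section 1 — Exempt Activity: [the processing involves systematic monitoring of a public area? no] OR [Certified Operation (section 6)? yes] → satisfied.
section 5 — Exempt Operation: [the controller is established in the jurisdiction? yes] AND [the controller has appointed a data-protection officer? no] → not satisfied.
section 9 — Tier IV Processing: [the recipient is not in a country with an adequacy finding? yes] AND [the processing is not carried out by automated means? no] → not satisfied.
section 11 — Class-T Disclosure: [Tier IV Processing (section 9)? no] AND [the data include special-category information? no] → not satisfied.
section 2 — Licensed Operation: [the data do not include special-category information? yes] OR [the data relate to criminal convictions? no] OR [the processing is necessary for the performance of a contract? yes] → satisfied.
section 13 — Class-E Processing: [Licensed Operation (section 2)? yes] OR [the controller is established in the jurisdiction? yes] → satisfied.
section 8 — Class-E Transfer: [not a Class-T Disclosure (section 11)? yes] AND [Class-E Processing (section 13)? yes] → satisfied.
section 3 — Class-N Activity: [Exempt Activity (section 1)? yes] AND [Exempt Operation (section 5)? no] AND [Class-E Transfer (section 8)? yes] → not satisfied.

Exempt Operation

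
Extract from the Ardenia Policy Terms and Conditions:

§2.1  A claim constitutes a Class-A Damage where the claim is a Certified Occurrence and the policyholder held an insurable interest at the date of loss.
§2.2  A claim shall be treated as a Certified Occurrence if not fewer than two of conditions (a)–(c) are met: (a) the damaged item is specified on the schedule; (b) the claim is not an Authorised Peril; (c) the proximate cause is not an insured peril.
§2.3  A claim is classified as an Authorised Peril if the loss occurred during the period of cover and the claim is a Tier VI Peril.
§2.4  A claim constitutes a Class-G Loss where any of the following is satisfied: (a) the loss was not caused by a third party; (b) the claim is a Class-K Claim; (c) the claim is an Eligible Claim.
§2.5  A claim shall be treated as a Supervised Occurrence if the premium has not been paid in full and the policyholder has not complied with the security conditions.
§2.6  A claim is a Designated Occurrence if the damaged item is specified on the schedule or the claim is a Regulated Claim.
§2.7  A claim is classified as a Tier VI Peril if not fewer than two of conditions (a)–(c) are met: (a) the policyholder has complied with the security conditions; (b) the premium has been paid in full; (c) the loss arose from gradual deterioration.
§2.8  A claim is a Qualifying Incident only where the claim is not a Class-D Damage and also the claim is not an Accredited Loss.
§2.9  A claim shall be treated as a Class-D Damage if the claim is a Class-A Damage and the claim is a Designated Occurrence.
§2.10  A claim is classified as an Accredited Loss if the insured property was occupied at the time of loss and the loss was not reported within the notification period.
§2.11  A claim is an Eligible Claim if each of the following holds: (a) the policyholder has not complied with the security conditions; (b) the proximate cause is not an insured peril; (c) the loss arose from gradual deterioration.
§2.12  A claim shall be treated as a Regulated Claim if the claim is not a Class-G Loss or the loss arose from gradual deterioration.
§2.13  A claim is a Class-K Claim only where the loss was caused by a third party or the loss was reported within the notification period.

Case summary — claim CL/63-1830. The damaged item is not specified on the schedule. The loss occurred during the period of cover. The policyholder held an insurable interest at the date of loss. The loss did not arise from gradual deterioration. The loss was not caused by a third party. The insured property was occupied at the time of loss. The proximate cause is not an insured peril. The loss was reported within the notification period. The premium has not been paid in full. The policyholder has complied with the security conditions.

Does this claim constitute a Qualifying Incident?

Yes

§2.7 — Tier VI Peril: the policyholder has complied with the security conditions? yes; the premium has been paid in full? no; the loss arose from gradual deterioration? no — 1 of 3 hold (need ≥2) → not satisfied.
§2.3 — Authorised Peril: [the loss occurred during the period of cover? yes] AND [Tier VI Peril (§2.7)? no] → not satisfied.
§2.2 — Certified Occurrence: the damaged item is specified on the schedule? no; not an Authorised Peril (§2.3)? yes; the proximate cause is not an insured peril? yes — 2 of 3 hold (need ≥2) → satisfied.
§2.1 — Class-A Damage: [Certified Occurrence (§2.2)? yes] AND [the policyholder held an insurable interest at the date of loss? yes] → satisfied.
§2.13 — Class-K Claim: [the loss was caused by a third party? no] OR [the loss was reported within the notification period? yes] → satisfied.
§2.11 — Eligible Claim: [the policyholder has not complied with the security conditions? no] AND [the proximate cause is not an insured peril? yes] AND [the loss arose from gradual deterioration? no] → not satisfied.
§2.4 — Class-G Loss: [the loss was not caused by a third party? yes] OR [Class-K Claim (§2.13)? yes] OR [Eligible Claim (§2.11)? no] → satisfied.
§2.12 — Regulated Claim: [not a Class-G Loss (§2.4)? no] OR [the loss arose from gradual deterioration? no] → not satisfied.
§2.6 — Designated Occurrence: [the damaged item is specified on the schedule? no] OR [Regulated Claim (§2.12)? no] → not satisfied.
§2.9 — Class-D Damage: [Class-A Damage (§2.1)? yes] AND [Designated Occurrence (§2.6)? no] → not satisfied.
§2.10 — Accredited Loss: [the insured property was occupied at the time of loss? yes] AND [the loss was not reported within the notification period? no] → not satisfied.
§2.8 — Qualifying Incident: [not a Class-D Damage (§2.9)? yes] AND [not an Accredited Loss (§2.10)? yes] → satisfied.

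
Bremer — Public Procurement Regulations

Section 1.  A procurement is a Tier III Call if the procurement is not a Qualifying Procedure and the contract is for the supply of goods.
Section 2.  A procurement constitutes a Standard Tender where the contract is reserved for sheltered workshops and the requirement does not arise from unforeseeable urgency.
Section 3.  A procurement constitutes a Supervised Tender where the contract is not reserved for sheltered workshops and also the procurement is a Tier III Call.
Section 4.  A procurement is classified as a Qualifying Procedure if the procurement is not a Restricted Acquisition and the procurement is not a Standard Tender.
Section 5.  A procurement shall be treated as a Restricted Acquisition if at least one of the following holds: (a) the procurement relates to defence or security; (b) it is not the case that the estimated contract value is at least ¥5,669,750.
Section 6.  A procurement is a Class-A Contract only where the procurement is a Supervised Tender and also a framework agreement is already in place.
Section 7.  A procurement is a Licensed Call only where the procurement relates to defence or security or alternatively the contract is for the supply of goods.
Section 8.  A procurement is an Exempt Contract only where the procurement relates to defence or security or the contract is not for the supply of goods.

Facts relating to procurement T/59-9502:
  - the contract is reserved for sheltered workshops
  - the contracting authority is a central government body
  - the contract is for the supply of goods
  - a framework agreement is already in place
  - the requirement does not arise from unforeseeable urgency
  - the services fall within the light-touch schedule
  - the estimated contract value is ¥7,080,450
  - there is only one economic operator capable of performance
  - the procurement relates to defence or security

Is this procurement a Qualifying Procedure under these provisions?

No

Under section 5: the procurement relates to defence or security? yes; or estimated contract value: ¥7,080,450 ≥ ¥5,669,750? yes, so negated condition no. So the procurement is a Restricted Acquisition.
Under section 2: the contract is reserved for sheltered workshops? yes; and the requirement does not arise from unforeseeable urgency? yes. So the procurement is a Standard Tender.
Under section 4: not a Restricted Acquisition (section 5)? no; and not a Standard Tender (section 2)? no. So the procurement is not a Qualifying Procedure.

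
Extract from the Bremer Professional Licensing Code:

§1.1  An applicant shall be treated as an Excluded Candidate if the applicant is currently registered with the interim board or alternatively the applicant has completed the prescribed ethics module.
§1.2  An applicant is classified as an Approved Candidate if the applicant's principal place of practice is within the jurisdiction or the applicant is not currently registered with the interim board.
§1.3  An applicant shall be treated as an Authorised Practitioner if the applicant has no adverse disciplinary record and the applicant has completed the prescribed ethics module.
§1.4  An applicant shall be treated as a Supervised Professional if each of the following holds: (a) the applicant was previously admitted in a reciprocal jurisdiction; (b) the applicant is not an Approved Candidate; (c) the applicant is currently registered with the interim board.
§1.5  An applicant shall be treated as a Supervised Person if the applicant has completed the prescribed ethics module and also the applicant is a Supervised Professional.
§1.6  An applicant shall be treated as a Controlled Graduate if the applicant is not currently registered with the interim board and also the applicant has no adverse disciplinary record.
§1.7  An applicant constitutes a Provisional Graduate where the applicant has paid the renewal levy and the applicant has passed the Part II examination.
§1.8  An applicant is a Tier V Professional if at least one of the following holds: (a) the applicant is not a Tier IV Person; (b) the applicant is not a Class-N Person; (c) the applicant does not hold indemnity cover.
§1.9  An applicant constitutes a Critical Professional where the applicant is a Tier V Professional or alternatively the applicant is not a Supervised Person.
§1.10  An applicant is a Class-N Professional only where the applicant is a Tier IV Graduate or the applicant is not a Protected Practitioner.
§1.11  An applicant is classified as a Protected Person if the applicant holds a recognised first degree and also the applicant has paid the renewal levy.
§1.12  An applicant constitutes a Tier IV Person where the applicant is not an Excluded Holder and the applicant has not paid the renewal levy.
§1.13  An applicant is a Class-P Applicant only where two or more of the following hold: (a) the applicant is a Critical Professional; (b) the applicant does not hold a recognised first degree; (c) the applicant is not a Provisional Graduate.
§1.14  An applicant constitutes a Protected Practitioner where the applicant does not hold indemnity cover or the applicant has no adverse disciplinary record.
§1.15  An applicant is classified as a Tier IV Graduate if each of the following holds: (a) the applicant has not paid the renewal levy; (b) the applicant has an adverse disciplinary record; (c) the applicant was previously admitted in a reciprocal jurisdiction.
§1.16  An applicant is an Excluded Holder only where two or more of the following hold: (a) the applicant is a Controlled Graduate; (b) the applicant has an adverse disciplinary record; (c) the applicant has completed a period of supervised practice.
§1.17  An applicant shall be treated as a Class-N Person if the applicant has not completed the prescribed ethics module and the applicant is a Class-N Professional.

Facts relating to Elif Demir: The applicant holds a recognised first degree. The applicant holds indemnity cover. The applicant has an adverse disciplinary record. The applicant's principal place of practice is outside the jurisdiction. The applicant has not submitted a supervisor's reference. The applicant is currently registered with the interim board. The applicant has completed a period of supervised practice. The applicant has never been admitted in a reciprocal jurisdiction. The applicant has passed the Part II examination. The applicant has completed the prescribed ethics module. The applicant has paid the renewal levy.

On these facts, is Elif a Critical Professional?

Yes

Under §1.6: the applicant is not currently registered with the interim board? no; and the applicant has no adverse disciplinary record? no. So the applicant is not a Controlled Graduate.
Under §1.16: Controlled Graduate (§1.6)? no; the applicant has an adverse disciplinary record? yes; the applicant has completed a period of supervised practice? yes — 2 of 3 hold (need ≥2) → satisfied.
Under §1.12: not an Excluded Holder (§1.16)? no; and the applicant has not paid the renewal levy? no. So the applicant is not a Tier IV Person.
Under §1.15: the applicant has not paid the renewal levy? no; and the applicant has an adverse disciplinary record? yes; and the applicant was previously admitted in a reciprocal jurisdiction? no. So the applicant is not a Tier IV Graduate.
Under §1.14: the applicant does not hold indemnity cover? no; or the applicant has no adverse disciplinary record? no. So the applicant is not a Protected Practitioner.
Under §1.10: Tier IV Graduate (§1.15)? no; or not a Protected Practitioner (§1.14)? yes. So the applicant is a Class-N Professional.
Under §1.17: the applicant has not completed the prescribed ethics module? no; and Class-N Professional (§1.10)? yes. So the applicant is not a Class-N Person.
Under §1.8: not a Tier IV Person (§1.12)? yes; or not a Class-N Person (§1.17)? yes; or the applicant does not hold indemnity cover? no. So the applicant is a Tier V Professional.
Under §1.2: the applicant's principal place of practice is within the jurisdiction? no; or the applicant is not currently registered with the interim board? no. So the applicant is not an Approved Candidate.
Under §1.4: the applicant was previously admitted in a reciprocal jurisdiction? no; and not an Approved Candidate (§1.2)? yes; and the applicant is currently registered with the interim board? yes. So the applicant is not a Supervised Professional.
Under §1.5: the applicant has completed the prescribed ethics module? yes; and Supervised Professional (§1.4)? no. So the applicant is not a Supervised Person.
Under §1.9: Tier V Professional (§1.8)? yes; or not a Supervised Person (§1.5)? yes. So the applicant is a Critical Professional.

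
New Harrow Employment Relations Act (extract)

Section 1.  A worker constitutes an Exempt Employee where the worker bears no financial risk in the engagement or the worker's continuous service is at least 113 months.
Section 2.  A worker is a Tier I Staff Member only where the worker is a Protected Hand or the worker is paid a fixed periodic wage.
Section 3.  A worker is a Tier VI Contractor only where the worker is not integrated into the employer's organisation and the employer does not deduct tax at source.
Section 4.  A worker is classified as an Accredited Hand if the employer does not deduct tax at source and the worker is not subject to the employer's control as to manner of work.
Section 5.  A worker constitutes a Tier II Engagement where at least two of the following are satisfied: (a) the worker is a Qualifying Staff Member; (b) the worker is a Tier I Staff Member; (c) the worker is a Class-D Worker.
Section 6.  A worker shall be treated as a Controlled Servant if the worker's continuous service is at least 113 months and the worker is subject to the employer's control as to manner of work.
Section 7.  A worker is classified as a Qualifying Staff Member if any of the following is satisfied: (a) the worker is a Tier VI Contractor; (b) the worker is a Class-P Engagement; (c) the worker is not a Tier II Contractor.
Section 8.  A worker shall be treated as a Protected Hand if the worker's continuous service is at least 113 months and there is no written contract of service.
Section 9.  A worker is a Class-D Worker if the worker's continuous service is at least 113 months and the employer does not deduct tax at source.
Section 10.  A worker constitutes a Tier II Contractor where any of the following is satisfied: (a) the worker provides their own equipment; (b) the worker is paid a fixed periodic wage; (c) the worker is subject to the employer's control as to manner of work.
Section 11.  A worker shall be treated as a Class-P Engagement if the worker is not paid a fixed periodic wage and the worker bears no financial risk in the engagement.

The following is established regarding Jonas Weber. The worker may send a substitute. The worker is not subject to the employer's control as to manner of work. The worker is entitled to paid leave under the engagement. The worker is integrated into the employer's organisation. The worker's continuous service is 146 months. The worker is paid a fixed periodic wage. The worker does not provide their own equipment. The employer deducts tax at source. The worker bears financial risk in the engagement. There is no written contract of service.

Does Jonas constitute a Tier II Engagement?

section 3 — Tier VI Contractor: [the worker is not integrated into the employer's organisation? no] AND [the employer does not deduct tax at source? no] → not satisfied.
section 11 — Class-P Engagement: [the worker is not paid a fixed periodic wage? no] AND [the worker bears no financial risk in the engagement? no] → not satisfied.
section 10 — Tier II Contractor: [the worker provides their own equipment? no] OR [the worker is paid a fixed periodic wage? yes] OR [the worker is subject to the employer's control as to manner of work? no] → satisfied.
section 7 — Qualifying Staff Member: [Tier VI Contractor (section 3)? no] OR [Class-P Engagement (section 11)? no] OR [not a Tier II Contractor (section 10)? no] → not satisfied.
section 8 — Protected Hand: [worker's continuous service: 146 months ≥ 113 months? yes] AND [there is no written contract of service? yes] → satisfied.
section 2 — Tier I Staff Member: [Protected Hand (section 8)? yes] OR [the worker is paid a fixed periodic wage? yes] → satisfied.
section 9 — Class-D Worker: [worker's continuous service: 146 months ≥ 113 months? yes] AND [the employer does not deduct tax at source? no] → not satisfied.
section 5 — Tier II Engagement: Qualifying Staff Member (section 7)? no; Tier I Staff Member (section 2)? yes; Class-D Worker (section 9)? no — 1 of 3 hold (need ≥2) → not satisfied.

No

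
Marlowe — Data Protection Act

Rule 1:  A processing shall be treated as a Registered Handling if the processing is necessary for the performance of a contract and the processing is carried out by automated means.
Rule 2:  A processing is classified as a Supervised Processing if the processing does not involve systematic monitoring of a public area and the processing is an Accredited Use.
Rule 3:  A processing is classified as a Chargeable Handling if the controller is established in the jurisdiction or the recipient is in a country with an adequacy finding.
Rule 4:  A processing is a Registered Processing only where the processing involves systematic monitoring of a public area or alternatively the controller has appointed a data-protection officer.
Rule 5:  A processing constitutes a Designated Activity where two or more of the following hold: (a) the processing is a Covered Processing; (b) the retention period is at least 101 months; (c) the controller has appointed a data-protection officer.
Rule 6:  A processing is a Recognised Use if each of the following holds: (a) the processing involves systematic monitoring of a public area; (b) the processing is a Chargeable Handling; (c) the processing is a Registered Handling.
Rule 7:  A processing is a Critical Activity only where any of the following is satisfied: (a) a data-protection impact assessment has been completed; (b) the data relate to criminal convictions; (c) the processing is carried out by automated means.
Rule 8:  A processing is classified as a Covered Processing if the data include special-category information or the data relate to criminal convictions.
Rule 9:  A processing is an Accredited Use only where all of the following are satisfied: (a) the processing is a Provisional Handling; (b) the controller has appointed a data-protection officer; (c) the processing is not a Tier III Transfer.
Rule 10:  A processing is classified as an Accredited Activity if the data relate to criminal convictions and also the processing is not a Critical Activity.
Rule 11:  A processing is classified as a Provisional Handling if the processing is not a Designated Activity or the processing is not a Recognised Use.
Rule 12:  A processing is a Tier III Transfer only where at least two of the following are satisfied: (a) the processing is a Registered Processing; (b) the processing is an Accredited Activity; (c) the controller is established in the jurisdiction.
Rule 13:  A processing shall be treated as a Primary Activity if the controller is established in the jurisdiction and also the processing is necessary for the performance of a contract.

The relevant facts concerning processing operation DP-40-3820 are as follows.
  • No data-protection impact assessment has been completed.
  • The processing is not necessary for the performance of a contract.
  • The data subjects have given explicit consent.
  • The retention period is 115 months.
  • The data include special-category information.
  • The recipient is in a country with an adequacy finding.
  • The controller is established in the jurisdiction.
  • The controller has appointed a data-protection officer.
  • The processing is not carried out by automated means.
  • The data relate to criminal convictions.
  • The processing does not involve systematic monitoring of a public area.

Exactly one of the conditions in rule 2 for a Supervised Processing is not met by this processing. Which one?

Accredited Use

rule 8 — Covered Processing: [the data include special-category information? yes] OR [the data relate to criminal convictions? yes] → satisfied.
rule 5 — Designated Activity: Covered Processing (rule 8)? yes; retention period: 115 months ≥ 101 months? yes; the controller has appointed a data-protection officer? yes — 3 of 3 hold (need ≥2) → satisfied.
rule 3 — Chargeable Handling: [the controller is established in the jurisdiction? yes] OR [the recipient is in a country with an adequacy finding? yes] → satisfied.
rule 1 — Registered Handling: [the processing is necessary for the performance of a contract? no] AND [the processing is carried out by automated means? no] → not satisfied.
rule 6 — Recognised Use: [the processing involves systematic monitoring of a public area? no] AND [Chargeable Handling (rule 3)? yes] AND [Registered Handling (rule 1)? no] → not satisfied.
rule 11 — Provisional Handling: [not a Designated Activity (rule 5)? no] OR [not a Recognised Use (rule 6)? yes] → satisfied.
rule 4 — Registered Processing: [the processing involves systematic monitoring of a public area? no] OR [the controller has appointed a data-protection officer? yes] → satisfied.
rule 7 — Critical Activity: [a data-protection impact assessment has been completed? no] OR [the data relate to criminal convictions? yes] OR [the processing is carried out by automated means? no] → satisfied.
rule 10 — Accredited Activity: [the data relate to criminal convictions? yes] AND [not a Critical Activity (rule 7)? no] → not satisfied.
rule 12 — Tier III Transfer: Registered Processing (rule 4)? yes; Accredited Activity (rule 10)? no; the controller is established in the jurisdiction? yes — 2 of 3 hold (need ≥2) → satisfied.
rule 9 — Accredited Use: [Provisional Handling (rule 11)? yes] AND [the controller has appointed a data-protection officer? yes] AND [not a Tier III Transfer (rule 12)? no] → not satisfied.
rule 2 — Supervised Processing: [the processing does not involve systematic monitoring of a public area? yes] AND [Accredited Use (rule 9)? no] → not satisfied.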